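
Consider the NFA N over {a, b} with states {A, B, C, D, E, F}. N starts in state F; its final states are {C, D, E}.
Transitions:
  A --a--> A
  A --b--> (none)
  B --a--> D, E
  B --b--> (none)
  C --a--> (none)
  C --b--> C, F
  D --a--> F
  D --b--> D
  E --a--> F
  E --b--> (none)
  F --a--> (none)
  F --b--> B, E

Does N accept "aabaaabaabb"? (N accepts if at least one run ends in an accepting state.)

Start: {F}
read a: {}
The reachable set is empty and stays empty for the remaining 10 symbols.
Reachable ∩ accepting = {} — empty.

rejected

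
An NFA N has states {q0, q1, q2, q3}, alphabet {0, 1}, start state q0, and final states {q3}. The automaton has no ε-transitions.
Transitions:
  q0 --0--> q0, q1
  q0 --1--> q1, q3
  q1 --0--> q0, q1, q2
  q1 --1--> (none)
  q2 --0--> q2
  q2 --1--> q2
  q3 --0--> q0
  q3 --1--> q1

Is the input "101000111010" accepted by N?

rejected

Start: {q0}
read 1: {q1, q3}
read 0: {q0, q1, q2}
read 1: {q1, q2, q3}
read 0: {q0, q1, q2}
read 0: {q0, q1, q2}
read 0: {q0, q1, q2}
read 1: {q1, q2, q3}
read 1: {q1, q2}
read 1: {q2}
read 0: {q2}
read 1: {q2}
read 0: {q2}
Reachable ∩ accepting = {} — empty.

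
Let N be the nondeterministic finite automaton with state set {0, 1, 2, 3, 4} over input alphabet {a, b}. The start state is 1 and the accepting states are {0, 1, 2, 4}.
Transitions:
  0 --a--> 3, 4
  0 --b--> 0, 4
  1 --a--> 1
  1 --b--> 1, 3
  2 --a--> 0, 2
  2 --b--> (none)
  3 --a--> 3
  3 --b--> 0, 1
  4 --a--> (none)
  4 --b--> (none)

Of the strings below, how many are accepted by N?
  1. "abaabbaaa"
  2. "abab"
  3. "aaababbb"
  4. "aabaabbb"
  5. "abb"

"abaabbaaa": accepted
"abab": accepted
"aaababbb": accepted
"aabaabbb": accepted
"abb": accepted

5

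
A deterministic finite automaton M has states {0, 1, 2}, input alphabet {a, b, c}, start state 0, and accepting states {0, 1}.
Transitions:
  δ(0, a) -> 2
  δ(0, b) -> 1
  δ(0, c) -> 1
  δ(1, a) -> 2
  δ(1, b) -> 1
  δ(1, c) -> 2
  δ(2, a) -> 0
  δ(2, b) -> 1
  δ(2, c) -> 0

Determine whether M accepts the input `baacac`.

accepted

0 --b--> 1
1 --a--> 2
2 --a--> 0
0 --c--> 1
1 --a--> 2
2 --c--> 0
End in state 0, which is an accepting state.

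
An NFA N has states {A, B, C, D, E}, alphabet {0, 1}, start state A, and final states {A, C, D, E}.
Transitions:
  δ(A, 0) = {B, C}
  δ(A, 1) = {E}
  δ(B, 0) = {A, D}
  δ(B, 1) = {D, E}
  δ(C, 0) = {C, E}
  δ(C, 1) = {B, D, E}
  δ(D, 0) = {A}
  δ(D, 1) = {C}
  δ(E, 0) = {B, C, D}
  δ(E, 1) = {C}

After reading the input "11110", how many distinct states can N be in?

Start: {A}
read 1: {E}
read 1: {C}
read 1: {B, D, E}
read 1: {C, D, E}
read 0: {A, B, C, D, E}
Final reachable set {A, B, C, D, E} has 5 states.

5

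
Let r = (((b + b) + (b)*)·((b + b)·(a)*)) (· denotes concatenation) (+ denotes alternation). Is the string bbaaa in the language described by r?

yes

Split as b·baaa: ((b+b)+(b)*) matches b and ((b+b)·(a)*) matches baaa.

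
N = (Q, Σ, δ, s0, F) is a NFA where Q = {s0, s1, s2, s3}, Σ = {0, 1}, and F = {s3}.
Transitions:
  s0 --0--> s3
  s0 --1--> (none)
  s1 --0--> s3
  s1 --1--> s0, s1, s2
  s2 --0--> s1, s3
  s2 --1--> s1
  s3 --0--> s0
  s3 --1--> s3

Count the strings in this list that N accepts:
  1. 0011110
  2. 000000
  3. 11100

0011110: rejected
000000: rejected
11100: rejected

0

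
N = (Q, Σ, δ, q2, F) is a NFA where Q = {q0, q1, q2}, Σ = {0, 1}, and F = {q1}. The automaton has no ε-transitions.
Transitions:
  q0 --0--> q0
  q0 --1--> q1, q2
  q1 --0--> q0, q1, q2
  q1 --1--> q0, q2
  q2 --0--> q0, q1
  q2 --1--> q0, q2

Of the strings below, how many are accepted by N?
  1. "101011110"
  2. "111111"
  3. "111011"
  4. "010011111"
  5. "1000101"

5

"101011110": accepted
"111111": accepted
"111011": accepted
"010011111": accepted
"1000101": accepted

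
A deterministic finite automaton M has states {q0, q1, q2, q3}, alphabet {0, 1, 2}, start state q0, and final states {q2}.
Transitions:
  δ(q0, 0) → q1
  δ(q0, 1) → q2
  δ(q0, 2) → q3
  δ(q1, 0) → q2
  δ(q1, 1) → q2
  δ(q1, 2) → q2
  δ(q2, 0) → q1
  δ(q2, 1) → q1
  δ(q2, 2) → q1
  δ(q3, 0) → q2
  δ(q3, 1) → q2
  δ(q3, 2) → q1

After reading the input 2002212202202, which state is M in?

q0 --2--> q3
q3 --0--> q2
q2 --0--> q1
q1 --2--> q2
q2 --2--> q1
q1 --1--> q2
q2 --2--> q1
q1 --2--> q2
q2 --0--> q1
q1 --2--> q2
q2 --2--> q1
q1 --0--> q2
q2 --2--> q1

q1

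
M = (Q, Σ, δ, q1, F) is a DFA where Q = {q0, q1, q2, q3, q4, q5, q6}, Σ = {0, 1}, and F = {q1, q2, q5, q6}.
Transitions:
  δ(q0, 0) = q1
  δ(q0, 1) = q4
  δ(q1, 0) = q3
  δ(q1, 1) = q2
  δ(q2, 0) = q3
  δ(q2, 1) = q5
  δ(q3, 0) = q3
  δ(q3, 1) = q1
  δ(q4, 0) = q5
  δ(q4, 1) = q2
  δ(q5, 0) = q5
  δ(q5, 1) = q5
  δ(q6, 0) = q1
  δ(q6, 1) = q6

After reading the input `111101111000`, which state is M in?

q5

q1 --1--> q2
q2 --1--> q5
q5 --1--> q5
q5 --1--> q5
q5 --0--> q5
q5 --1--> q5
q5 --1--> q5
q5 --1--> q5
q5 --1--> q5
q5 --0--> q5
q5 --0--> q5
q5 --0--> q5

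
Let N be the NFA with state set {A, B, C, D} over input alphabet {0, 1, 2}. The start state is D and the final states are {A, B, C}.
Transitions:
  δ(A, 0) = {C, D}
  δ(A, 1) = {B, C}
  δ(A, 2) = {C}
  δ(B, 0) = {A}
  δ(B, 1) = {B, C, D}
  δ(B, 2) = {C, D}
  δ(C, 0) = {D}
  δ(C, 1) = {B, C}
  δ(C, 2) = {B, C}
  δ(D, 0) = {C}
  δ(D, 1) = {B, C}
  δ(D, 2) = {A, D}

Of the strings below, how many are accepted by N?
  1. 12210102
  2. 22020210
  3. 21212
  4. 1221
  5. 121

5

12210102: accepted
22020210: accepted
21212: accepted
1221: accepted
121: accepted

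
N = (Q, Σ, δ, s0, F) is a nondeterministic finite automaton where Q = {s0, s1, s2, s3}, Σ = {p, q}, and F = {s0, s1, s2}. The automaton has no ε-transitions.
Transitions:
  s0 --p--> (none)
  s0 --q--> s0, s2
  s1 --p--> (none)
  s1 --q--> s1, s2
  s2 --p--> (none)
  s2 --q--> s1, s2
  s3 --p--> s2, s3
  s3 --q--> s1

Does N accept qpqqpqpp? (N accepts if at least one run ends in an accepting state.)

Start: {s0}
read q: {s0, s2}
read p: {}
The reachable set is empty and stays empty for the remaining 6 symbols.
Reachable ∩ accepting = {} — empty.

rejected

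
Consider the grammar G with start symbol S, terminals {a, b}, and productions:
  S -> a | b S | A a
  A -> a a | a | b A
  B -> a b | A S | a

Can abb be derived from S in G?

no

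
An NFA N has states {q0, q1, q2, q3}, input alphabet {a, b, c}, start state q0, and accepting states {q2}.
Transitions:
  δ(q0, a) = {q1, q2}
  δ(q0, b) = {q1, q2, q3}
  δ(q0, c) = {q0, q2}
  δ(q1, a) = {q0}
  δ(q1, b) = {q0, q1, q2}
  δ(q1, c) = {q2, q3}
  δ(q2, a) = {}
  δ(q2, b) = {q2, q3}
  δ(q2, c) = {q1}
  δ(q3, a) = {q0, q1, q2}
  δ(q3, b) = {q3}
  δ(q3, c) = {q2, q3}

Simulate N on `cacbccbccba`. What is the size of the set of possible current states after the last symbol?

Start: {q0}
read c: {q0, q2}
read a: {q1, q2}
read c: {q1, q2, q3}
read b: {q0, q1, q2, q3}
read c: {q0, q1, q2, q3}
read c: {q0, q1, q2, q3}
read b: {q0, q1, q2, q3}
read c: {q0, q1, q2, q3}
read c: {q0, q1, q2, q3}
read b: {q0, q1, q2, q3}
read a: {q0, q1, q2}
Final reachable set {q0, q1, q2} has 3 states.

3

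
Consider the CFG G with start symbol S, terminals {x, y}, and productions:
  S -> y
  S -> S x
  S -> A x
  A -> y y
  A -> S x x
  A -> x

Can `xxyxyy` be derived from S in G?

no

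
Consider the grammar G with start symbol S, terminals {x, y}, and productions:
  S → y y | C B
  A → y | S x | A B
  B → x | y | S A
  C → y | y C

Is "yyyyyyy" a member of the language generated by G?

S ⇒ CB ⇒ yCB ⇒ yyCB ⇒ yyyCB ⇒ yyyyB ⇒ yyyySA ⇒ yyyyyyA ⇒ yyyyyyy

yes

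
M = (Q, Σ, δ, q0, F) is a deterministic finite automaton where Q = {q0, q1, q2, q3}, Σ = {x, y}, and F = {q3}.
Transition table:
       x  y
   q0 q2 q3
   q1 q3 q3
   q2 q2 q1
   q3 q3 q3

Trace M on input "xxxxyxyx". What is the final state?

q3

q0 --x--> q2
q2 --x--> q2
q2 --x--> q2
q2 --x--> q2
q2 --y--> q1
q1 --x--> q3
q3 --y--> q3
q3 --x--> q3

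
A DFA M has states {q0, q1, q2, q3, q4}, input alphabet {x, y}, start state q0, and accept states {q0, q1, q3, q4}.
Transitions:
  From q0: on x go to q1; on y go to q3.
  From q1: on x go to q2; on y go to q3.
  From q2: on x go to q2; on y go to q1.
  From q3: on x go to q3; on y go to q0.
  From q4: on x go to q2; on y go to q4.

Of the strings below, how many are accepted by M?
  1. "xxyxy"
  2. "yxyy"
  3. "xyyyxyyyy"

3

"xxyxy": accepted
"yxyy": accepted
"xyyyxyyyy": accepted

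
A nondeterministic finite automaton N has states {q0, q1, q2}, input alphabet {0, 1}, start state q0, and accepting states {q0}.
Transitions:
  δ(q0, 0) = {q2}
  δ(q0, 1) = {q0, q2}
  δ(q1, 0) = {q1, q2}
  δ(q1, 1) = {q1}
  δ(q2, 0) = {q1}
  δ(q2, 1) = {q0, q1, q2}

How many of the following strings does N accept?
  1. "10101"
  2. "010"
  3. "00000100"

1

"10101": accepted
"010": rejected
"00000100": rejected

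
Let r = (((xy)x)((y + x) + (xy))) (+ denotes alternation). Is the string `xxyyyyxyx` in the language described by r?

No split of xxyyyyxyx into u·v has ((xy)x) matching u and ((y+x)+(xy)) matching v.

no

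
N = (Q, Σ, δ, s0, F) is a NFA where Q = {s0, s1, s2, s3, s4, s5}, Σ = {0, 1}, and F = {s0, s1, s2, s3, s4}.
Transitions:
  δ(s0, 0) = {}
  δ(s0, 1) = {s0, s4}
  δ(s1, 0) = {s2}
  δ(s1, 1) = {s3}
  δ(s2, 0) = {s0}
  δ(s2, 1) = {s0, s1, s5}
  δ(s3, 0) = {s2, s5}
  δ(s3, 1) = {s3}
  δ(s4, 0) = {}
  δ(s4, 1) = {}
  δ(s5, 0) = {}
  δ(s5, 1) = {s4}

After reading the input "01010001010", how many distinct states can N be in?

Start: {s0}
read 0: {}
The reachable set is empty and stays empty for the remaining 10 symbols.
Final reachable set {} has 0 states.

0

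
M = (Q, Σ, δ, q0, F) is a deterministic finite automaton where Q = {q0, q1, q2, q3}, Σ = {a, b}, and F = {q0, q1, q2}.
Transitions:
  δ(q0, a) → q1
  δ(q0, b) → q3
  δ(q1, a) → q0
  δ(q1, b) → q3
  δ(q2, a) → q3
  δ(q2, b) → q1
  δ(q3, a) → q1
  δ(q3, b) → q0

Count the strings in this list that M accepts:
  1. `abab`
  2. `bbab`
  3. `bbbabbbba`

`abab`: rejected
`bbab`: rejected
`bbbabbbba`: accepted

1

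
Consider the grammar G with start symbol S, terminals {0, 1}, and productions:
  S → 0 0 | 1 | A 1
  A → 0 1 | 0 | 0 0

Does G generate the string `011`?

yes

S ⇒ A1 ⇒ 011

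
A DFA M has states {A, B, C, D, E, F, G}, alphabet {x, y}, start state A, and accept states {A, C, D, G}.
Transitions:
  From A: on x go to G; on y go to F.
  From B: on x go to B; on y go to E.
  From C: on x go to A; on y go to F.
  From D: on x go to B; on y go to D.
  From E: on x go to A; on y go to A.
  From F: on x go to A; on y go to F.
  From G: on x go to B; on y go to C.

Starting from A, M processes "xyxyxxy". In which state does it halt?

A --x--> G
G --y--> C
C --x--> A
A --y--> F
F --x--> A
A --x--> G
G --y--> C

C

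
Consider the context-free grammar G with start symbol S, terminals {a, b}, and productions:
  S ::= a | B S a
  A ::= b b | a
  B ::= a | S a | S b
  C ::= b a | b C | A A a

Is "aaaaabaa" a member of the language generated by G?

yes

S ⇒ BSa ⇒ SbSa ⇒ BSabSa ⇒ aSabSa ⇒ aBSaabSa ⇒ aaSaabSa ⇒ aaaaabSa ⇒ aaaaabaa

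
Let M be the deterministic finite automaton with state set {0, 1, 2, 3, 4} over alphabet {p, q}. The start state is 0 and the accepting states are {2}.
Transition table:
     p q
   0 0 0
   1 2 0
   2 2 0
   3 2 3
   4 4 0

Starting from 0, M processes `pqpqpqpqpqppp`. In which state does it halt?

0

0 --p--> 0
0 --q--> 0
0 --p--> 0
0 --q--> 0
0 --p--> 0
0 --q--> 0
0 --p--> 0
0 --q--> 0
0 --p--> 0
0 --q--> 0
0 --p--> 0
0 --p--> 0
0 --p--> 0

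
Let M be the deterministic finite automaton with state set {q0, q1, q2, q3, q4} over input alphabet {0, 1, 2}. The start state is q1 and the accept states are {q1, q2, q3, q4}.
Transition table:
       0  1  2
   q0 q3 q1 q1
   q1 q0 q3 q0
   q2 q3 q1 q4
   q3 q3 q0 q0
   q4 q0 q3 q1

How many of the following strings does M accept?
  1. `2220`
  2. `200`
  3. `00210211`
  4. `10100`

3

`2220`: accepted
`200`: accepted
`00210211`: rejected
`10100`: accepted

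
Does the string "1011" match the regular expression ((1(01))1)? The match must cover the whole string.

Split as 101·1: (1(01)) matches 101 and 1 matches 1.

yes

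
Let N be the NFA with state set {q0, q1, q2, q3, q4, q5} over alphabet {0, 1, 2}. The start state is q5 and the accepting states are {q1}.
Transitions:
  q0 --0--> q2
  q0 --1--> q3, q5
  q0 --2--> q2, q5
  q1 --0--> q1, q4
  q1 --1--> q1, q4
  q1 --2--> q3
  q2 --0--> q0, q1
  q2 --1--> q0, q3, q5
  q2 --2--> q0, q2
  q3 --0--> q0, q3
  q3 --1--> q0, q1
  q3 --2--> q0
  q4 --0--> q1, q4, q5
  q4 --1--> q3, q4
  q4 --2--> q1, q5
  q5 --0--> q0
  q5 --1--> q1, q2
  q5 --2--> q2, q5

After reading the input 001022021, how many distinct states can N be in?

5

Start: {q5}
read 0: {q0}
read 0: {q2}
read 1: {q0, q3, q5}
read 0: {q0, q2, q3}
read 2: {q0, q2, q5}
read 2: {q0, q2, q5}
read 0: {q0, q1, q2}
read 2: {q0, q2, q3, q5}
read 1: {q0, q1, q2, q3, q5}
Final reachable set {q0, q1, q2, q3, q5} has 5 states.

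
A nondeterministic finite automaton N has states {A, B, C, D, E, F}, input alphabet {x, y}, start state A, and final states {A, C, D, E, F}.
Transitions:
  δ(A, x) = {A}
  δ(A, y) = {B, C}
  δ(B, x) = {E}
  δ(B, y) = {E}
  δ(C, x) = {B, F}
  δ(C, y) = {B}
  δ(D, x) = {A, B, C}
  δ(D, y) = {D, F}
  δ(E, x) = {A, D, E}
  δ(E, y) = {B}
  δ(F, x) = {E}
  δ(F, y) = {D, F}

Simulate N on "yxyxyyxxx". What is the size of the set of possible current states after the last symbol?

Start: {A}
read y: {B, C}
read x: {B, E, F}
read y: {B, D, E, F}
read x: {A, B, C, D, E}
read y: {B, C, D, E, F}
read y: {B, D, E, F}
read x: {A, B, C, D, E}
read x: {A, B, C, D, E, F}
read x: {A, B, C, D, E, F}
Final reachable set {A, B, C, D, E, F} has 6 states.

6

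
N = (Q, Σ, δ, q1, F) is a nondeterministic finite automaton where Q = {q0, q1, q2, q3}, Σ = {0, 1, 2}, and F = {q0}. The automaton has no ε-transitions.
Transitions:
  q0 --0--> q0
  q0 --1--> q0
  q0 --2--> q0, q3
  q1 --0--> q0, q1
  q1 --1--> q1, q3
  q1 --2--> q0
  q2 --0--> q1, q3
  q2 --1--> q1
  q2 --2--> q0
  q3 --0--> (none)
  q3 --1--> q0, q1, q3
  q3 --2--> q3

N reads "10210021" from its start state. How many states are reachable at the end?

3

Start: {q1}
read 1: {q1, q3}
read 0: {q0, q1}
read 2: {q0, q3}
read 1: {q0, q1, q3}
read 0: {q0, q1}
read 0: {q0, q1}
read 2: {q0, q3}
read 1: {q0, q1, q3}
Final reachable set {q0, q1, q3} has 3 states.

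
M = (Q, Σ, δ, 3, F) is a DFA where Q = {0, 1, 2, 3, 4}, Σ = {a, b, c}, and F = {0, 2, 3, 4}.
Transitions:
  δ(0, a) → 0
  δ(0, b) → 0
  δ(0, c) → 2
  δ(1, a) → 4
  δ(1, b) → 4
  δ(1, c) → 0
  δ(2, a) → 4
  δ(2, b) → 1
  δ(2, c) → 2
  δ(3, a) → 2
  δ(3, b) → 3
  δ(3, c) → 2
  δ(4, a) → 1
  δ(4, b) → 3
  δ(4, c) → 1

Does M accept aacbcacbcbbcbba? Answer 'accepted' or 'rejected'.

3 --a--> 2
2 --a--> 4
4 --c--> 1
1 --b--> 4
4 --c--> 1
1 --a--> 4
4 --c--> 1
1 --b--> 4
4 --c--> 1
1 --b--> 4
4 --b--> 3
3 --c--> 2
2 --b--> 1
1 --b--> 4
4 --a--> 1
End in state 1, which is not an accepting state.

rejected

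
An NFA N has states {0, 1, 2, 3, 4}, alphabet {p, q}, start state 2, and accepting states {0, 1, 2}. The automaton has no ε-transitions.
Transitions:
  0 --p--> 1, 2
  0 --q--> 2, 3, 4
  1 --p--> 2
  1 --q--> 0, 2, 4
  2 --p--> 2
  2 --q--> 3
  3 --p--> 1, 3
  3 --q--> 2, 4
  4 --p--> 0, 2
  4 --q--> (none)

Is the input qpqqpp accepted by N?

Start: {2}
read q: {3}
read p: {1, 3}
read q: {0, 2, 4}
read q: {2, 3, 4}
read p: {0, 1, 2, 3}
read p: {1, 2, 3}
Reachable ∩ accepting = {1, 2} — nonempty.

accepted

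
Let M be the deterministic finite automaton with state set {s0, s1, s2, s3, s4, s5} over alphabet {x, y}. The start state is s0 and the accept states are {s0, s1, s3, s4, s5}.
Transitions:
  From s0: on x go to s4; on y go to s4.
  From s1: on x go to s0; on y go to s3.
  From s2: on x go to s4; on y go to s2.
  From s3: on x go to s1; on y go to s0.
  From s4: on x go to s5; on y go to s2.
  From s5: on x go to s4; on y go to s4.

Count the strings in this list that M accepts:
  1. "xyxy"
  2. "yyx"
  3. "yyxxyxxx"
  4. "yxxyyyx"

"xyxy": rejected
"yyx": accepted
"yyxxyxxx": accepted
"yxxyyyx": accepted

3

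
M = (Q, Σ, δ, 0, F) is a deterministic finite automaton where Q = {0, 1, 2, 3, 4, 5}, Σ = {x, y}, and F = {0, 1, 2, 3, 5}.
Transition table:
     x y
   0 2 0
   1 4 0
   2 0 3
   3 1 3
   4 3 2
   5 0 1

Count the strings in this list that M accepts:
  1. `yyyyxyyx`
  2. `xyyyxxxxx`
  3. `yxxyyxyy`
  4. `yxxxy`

3

`yyyyxyyx`: accepted
`xyyyxxxxx`: rejected
`yxxyyxyy`: accepted
`yxxxy`: accepted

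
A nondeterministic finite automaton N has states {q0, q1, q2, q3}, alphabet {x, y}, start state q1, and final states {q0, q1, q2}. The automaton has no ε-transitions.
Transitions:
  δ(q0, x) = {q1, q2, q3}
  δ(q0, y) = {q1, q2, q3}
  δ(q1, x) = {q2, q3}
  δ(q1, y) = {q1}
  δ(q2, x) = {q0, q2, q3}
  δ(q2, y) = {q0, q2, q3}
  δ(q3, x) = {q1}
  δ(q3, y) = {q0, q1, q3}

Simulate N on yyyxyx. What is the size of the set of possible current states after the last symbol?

Start: {q1}
read y: {q1}
read y: {q1}
read y: {q1}
read x: {q2, q3}
read y: {q0, q1, q2, q3}
read x: {q0, q1, q2, q3}
Final reachable set {q0, q1, q2, q3} has 4 states.

4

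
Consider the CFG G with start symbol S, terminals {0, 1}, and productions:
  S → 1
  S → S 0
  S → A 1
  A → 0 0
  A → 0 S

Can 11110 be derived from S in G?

no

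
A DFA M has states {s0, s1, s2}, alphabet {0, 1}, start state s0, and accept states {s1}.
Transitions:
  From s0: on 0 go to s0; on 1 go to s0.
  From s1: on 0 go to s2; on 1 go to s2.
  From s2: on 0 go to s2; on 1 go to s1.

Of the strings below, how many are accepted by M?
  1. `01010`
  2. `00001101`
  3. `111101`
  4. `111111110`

0

`01010`: rejected
`00001101`: rejected
`111101`: rejected
`111111110`: rejected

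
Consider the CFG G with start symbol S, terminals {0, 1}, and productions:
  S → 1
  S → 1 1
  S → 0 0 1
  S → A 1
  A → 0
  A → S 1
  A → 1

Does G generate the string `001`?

yes

S ⇒ 001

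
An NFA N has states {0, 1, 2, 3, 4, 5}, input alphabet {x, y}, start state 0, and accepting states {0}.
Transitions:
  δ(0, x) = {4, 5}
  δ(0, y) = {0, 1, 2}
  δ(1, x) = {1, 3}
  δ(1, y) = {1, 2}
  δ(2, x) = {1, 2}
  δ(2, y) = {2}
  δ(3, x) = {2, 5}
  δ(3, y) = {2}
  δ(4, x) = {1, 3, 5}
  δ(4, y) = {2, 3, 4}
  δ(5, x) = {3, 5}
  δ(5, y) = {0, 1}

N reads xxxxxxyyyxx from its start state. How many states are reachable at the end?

4

Start: {0}
read x: {4, 5}
read x: {1, 3, 5}
read x: {1, 2, 3, 5}
read x: {1, 2, 3, 5}
read x: {1, 2, 3, 5}
read x: {1, 2, 3, 5}
read y: {0, 1, 2}
read y: {0, 1, 2}
read y: {0, 1, 2}
read x: {1, 2, 3, 4, 5}
read x: {1, 2, 3, 5}
Final reachable set {1, 2, 3, 5} has 4 states.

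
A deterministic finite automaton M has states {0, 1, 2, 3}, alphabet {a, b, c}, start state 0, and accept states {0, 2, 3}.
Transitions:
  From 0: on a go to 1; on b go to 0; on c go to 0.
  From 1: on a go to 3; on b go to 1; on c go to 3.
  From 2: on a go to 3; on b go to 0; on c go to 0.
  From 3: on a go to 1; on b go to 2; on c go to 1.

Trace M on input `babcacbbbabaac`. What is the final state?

3

0 --b--> 0
0 --a--> 1
1 --b--> 1
1 --c--> 3
3 --a--> 1
1 --c--> 3
3 --b--> 2
2 --b--> 0
0 --b--> 0
0 --a--> 1
1 --b--> 1
1 --a--> 3
3 --a--> 1
1 --c--> 3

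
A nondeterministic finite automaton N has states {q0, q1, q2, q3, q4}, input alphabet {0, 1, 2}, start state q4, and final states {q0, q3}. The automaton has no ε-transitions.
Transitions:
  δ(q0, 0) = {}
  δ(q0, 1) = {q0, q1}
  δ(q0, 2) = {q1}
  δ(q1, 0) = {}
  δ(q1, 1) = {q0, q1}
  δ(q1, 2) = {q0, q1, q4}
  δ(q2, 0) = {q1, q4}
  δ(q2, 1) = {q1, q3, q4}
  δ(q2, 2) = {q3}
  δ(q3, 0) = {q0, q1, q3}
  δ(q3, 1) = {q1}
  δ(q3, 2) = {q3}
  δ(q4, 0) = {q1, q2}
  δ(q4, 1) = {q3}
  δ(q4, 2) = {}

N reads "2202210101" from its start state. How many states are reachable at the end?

Start: {q4}
read 2: {}
The reachable set is empty and stays empty for the remaining 9 symbols.
Final reachable set {} has 0 states.

0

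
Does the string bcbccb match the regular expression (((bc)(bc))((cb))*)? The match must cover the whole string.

Split as bcbc·cb: ((bc)(bc)) matches bcbc and ((cb))* matches cb.

yes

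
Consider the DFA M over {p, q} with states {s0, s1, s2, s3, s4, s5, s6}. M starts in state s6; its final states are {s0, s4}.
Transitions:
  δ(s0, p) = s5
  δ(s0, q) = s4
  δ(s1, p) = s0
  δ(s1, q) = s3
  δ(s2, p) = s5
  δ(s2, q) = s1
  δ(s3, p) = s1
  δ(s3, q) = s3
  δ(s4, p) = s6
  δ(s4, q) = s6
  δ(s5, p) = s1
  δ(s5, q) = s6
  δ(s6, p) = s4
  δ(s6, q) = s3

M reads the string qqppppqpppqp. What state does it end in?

s6 --q--> s3
s3 --q--> s3
s3 --p--> s1
s1 --p--> s0
s0 --p--> s5
s5 --p--> s1
s1 --q--> s3
s3 --p--> s1
s1 --p--> s0
s0 --p--> s5
s5 --q--> s6
s6 --p--> s4

s4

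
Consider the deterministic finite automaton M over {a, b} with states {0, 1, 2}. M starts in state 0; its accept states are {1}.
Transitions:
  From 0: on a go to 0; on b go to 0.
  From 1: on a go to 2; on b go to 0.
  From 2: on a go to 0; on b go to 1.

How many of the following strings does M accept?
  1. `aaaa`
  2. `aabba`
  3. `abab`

0

`aaaa`: rejected
`aabba`: rejected
`abab`: rejected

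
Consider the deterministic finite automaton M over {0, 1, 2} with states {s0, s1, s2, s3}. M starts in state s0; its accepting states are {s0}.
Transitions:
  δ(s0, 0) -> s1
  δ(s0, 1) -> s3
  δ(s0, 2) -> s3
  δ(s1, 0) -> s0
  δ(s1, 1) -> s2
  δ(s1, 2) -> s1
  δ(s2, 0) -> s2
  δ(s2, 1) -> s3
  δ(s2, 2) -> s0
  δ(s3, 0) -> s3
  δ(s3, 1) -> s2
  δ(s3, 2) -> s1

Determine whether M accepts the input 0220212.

s0 --0--> s1
s1 --2--> s1
s1 --2--> s1
s1 --0--> s0
s0 --2--> s3
s3 --1--> s2
s2 --2--> s0
End in state s0, which is an accepting state.

accepted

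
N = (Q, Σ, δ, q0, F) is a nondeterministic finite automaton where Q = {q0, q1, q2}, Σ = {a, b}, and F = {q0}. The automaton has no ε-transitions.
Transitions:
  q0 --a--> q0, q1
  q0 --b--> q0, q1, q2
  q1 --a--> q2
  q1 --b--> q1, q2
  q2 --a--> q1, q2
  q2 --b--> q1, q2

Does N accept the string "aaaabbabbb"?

accepted

Start: {q0}
read a: {q0, q1}
read a: {q0, q1, q2}
read a: {q0, q1, q2}
read a: {q0, q1, q2}
read b: {q0, q1, q2}
read b: {q0, q1, q2}
read a: {q0, q1, q2}
read b: {q0, q1, q2}
read b: {q0, q1, q2}
read b: {q0, q1, q2}
Reachable ∩ accepting = {q0} — nonempty.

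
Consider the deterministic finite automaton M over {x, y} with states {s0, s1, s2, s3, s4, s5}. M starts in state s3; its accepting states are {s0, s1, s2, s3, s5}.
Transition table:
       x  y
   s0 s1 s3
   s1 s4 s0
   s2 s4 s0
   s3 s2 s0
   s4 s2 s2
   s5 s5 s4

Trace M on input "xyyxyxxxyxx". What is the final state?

s4

s3 --x--> s2
s2 --y--> s0
s0 --y--> s3
s3 --x--> s2
s2 --y--> s0
s0 --x--> s1
s1 --x--> s4
s4 --x--> s2
s2 --y--> s0
s0 --x--> s1
s1 --x--> s4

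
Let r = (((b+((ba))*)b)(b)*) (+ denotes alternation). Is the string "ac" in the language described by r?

no

No split of ac into u·v has ((b+((ba))*)b) matching u and (b)* matching v.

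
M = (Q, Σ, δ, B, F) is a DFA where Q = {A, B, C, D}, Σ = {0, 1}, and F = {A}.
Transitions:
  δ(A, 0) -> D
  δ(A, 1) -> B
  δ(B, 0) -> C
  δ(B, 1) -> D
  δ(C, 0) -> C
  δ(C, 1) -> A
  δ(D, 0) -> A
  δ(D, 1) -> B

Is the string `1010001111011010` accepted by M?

rejected

B --1--> D
D --0--> A
A --1--> B
B --0--> C
C --0--> C
C --0--> C
C --1--> A
A --1--> B
B --1--> D
D --1--> B
B --0--> C
C --1--> A
A --1--> B
B --0--> C
C --1--> A
A --0--> D
End in state D, which is not an accepting state.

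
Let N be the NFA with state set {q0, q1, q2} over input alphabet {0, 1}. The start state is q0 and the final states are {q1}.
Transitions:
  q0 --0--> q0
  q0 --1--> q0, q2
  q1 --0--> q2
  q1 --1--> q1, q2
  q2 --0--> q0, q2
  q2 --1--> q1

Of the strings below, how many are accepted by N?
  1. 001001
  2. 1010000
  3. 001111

001001: accepted
1010000: rejected
001111: accepted

2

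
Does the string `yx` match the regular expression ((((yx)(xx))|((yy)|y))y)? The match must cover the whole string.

no

No split of yx into u·v has (((yx)(xx))|((yy)|y)) matching u and y matching v.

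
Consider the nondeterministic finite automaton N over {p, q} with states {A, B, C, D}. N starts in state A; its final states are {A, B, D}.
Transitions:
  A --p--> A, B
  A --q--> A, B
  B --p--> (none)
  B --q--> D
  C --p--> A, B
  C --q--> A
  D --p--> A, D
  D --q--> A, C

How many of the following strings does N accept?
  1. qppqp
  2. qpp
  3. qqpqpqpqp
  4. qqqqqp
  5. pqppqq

5

qppqp: accepted
qpp: accepted
qqpqpqpqp: accepted
qqqqqp: accepted
pqppqq: accepted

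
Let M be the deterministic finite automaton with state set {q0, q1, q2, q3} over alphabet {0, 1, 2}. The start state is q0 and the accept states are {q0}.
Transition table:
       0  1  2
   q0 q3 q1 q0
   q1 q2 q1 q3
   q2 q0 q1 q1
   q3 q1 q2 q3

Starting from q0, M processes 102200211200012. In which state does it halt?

q0 --1--> q1
q1 --0--> q2
q2 --2--> q1
q1 --2--> q3
q3 --0--> q1
q1 --0--> q2
q2 --2--> q1
q1 --1--> q1
q1 --1--> q1
q1 --2--> q3
q3 --0--> q1
q1 --0--> q2
q2 --0--> q0
q0 --1--> q1
q1 --2--> q3

q3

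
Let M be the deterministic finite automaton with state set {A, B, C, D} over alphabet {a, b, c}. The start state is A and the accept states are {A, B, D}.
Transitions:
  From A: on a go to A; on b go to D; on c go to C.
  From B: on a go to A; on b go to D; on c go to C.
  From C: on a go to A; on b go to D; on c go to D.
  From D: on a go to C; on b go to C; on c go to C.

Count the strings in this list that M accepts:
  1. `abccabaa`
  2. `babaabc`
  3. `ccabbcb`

1

`abccabaa`: accepted
`babaabc`: rejected
`ccabbcb`: rejected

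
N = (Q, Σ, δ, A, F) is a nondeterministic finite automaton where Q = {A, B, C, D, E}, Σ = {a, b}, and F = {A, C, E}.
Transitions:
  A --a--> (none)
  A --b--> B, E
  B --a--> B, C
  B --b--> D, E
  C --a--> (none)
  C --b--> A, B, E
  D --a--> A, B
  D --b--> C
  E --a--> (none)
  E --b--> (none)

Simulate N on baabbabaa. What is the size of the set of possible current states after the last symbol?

Start: {A}
read b: {B, E}
read a: {B, C}
read a: {B, C}
read b: {A, B, D, E}
read b: {B, C, D, E}
read a: {A, B, C}
read b: {A, B, D, E}
read a: {A, B, C}
read a: {B, C}
Final reachable set {B, C} has 2 states.

2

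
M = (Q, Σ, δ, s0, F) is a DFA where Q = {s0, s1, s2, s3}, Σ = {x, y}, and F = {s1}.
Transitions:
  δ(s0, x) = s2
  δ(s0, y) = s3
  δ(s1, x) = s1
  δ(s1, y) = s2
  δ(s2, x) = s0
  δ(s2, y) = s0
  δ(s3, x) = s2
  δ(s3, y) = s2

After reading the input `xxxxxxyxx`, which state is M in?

s0

s0 --x--> s2
s2 --x--> s0
s0 --x--> s2
s2 --x--> s0
s0 --x--> s2
s2 --x--> s0
s0 --y--> s3
s3 --x--> s2
s2 --x--> s0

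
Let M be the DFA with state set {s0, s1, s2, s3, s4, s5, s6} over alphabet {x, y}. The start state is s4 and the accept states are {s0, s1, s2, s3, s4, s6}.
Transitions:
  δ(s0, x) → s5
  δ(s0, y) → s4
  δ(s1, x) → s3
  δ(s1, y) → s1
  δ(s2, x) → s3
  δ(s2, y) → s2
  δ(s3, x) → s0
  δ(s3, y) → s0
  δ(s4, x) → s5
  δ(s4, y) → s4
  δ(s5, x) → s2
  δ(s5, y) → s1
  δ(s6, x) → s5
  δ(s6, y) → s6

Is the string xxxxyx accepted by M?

rejected

s4 --x--> s5
s5 --x--> s2
s2 --x--> s3
s3 --x--> s0
s0 --y--> s4
s4 --x--> s5
End in state s5, which is not an accepting state.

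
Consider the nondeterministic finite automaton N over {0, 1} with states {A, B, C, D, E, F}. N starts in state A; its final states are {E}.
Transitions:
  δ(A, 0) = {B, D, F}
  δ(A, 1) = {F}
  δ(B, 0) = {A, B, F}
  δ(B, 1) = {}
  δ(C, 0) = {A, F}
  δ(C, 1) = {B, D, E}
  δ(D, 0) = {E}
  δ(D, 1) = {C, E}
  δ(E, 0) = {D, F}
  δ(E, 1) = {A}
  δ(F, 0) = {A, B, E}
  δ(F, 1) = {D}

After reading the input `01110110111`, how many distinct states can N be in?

Start: {A}
read 0: {B, D, F}
read 1: {C, D, E}
read 1: {A, B, C, D, E}
read 1: {A, B, C, D, E, F}
read 0: {A, B, D, E, F}
read 1: {A, C, D, E, F}
read 1: {A, B, C, D, E, F}
read 0: {A, B, D, E, F}
read 1: {A, C, D, E, F}
read 1: {A, B, C, D, E, F}
read 1: {A, B, C, D, E, F}
Final reachable set {A, B, C, D, E, F} has 6 states.

6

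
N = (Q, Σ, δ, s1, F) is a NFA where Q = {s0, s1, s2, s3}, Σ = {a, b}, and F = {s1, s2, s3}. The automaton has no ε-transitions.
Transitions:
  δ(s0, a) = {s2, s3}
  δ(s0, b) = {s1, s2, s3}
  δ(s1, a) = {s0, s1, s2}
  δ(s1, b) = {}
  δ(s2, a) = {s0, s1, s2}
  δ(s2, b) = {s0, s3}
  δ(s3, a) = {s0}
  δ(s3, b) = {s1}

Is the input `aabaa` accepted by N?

Start: {s1}
read a: {s0, s1, s2}
read a: {s0, s1, s2, s3}
read b: {s0, s1, s2, s3}
read a: {s0, s1, s2, s3}
read a: {s0, s1, s2, s3}
Reachable ∩ accepting = {s1, s2, s3} — nonempty.

accepted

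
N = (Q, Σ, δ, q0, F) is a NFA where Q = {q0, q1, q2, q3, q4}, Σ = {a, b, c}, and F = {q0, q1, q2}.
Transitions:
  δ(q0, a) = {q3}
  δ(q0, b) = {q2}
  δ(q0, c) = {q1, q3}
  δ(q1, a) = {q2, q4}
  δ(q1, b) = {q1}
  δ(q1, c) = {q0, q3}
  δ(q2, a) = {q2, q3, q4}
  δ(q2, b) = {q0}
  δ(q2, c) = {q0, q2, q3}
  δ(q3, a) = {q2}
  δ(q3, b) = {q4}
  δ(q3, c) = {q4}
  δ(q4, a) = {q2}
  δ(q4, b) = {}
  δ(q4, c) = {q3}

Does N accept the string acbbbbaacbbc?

rejected

Start: {q0}
read a: {q3}
read c: {q4}
read b: {}
The reachable set is empty and stays empty for the remaining 9 symbols.
Reachable ∩ accepting = {} — empty.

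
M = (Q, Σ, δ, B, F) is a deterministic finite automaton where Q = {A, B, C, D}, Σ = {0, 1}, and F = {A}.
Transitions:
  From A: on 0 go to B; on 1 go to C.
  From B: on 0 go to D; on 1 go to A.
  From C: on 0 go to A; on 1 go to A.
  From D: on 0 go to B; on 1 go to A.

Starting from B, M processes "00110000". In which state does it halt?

B

B --0--> D
D --0--> B
B --1--> A
A --1--> C
C --0--> A
A --0--> B
B --0--> D
D --0--> B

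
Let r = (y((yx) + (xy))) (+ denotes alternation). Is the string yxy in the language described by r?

yes

Split as y·xy: y matches y and ((yx)+(xy)) matches xy.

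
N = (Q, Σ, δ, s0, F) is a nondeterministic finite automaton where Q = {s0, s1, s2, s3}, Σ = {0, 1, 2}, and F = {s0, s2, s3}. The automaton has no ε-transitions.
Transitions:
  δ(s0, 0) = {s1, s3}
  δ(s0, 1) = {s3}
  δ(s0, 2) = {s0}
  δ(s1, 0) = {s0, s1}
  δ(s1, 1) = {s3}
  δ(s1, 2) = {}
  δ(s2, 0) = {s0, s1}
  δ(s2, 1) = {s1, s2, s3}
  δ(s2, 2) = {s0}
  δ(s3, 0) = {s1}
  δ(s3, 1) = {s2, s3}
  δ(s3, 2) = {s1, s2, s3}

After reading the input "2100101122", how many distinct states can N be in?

4

Start: {s0}
read 2: {s0}
read 1: {s3}
read 0: {s1}
read 0: {s0, s1}
read 1: {s3}
read 0: {s1}
read 1: {s3}
read 1: {s2, s3}
read 2: {s0, s1, s2, s3}
read 2: {s0, s1, s2, s3}
Final reachable set {s0, s1, s2, s3} has 4 states.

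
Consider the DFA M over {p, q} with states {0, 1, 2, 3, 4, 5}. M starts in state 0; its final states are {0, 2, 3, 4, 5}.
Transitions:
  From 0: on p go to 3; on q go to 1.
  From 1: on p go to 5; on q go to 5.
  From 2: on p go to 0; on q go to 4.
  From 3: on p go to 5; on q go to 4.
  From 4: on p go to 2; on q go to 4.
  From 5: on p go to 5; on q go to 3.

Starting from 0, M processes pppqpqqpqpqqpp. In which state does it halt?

0

0 --p--> 3
3 --p--> 5
5 --p--> 5
5 --q--> 3
3 --p--> 5
5 --q--> 3
3 --q--> 4
4 --p--> 2
2 --q--> 4
4 --p--> 2
2 --q--> 4
4 --q--> 4
4 --p--> 2
2 --p--> 0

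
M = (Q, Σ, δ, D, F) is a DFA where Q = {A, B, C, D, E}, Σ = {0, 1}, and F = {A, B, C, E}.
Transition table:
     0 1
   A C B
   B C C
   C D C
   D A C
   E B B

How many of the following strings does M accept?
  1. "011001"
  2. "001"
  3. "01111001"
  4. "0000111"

4

"011001": accepted
"001": accepted
"01111001": accepted
"0000111": accepted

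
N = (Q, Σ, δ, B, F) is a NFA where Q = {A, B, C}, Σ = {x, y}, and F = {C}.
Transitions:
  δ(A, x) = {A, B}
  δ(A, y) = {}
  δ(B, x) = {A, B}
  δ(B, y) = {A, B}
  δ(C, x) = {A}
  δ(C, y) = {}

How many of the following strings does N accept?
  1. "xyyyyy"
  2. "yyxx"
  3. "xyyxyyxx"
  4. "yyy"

"xyyyyy": rejected
"yyxx": rejected
"xyyxyyxx": rejected
"yyy": rejected

0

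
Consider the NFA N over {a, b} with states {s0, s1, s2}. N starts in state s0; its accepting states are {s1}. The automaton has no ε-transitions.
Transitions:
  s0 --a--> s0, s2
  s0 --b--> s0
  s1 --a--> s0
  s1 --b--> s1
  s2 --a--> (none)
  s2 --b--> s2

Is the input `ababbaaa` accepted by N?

Start: {s0}
read a: {s0, s2}
read b: {s0, s2}
read a: {s0, s2}
read b: {s0, s2}
read b: {s0, s2}
read a: {s0, s2}
read a: {s0, s2}
read a: {s0, s2}
Reachable ∩ accepting = {} — empty.

rejected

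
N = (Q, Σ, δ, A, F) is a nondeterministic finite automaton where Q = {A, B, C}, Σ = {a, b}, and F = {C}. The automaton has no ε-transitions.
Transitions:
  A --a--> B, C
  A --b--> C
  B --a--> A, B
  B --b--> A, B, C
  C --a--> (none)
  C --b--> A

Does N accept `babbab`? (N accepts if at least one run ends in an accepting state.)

rejected

Start: {A}
read b: {C}
read a: {}
The reachable set is empty and stays empty for the remaining 4 symbols.
Reachable ∩ accepting = {} — empty.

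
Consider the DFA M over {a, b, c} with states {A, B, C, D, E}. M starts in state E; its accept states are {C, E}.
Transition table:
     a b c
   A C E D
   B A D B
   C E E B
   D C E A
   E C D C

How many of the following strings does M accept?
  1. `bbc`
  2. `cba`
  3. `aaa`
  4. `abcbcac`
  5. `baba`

5

`bbc`: accepted
`cba`: accepted
`aaa`: accepted
`abcbcac`: accepted
`baba`: accepted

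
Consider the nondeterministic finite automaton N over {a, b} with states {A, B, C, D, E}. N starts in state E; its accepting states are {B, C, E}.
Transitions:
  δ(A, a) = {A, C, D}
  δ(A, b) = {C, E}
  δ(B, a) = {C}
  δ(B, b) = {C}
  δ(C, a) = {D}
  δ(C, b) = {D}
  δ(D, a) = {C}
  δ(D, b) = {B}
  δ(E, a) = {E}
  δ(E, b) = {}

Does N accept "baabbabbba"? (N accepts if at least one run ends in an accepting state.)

Start: {E}
read b: {}
The reachable set is empty and stays empty for the remaining 9 symbols.
Reachable ∩ accepting = {} — empty.

rejected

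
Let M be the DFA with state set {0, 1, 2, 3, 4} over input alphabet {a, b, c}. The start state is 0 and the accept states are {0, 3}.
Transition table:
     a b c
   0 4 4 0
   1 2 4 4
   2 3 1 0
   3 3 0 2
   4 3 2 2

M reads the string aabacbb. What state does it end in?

0 --a--> 4
4 --a--> 3
3 --b--> 0
0 --a--> 4
4 --c--> 2
2 --b--> 1
1 --b--> 4

4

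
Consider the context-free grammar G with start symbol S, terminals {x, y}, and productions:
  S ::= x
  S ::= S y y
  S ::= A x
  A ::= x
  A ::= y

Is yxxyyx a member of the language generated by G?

no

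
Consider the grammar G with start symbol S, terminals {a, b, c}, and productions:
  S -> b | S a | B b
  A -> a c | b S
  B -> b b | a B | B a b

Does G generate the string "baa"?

S ⇒ Sa ⇒ Saa ⇒ baa

yes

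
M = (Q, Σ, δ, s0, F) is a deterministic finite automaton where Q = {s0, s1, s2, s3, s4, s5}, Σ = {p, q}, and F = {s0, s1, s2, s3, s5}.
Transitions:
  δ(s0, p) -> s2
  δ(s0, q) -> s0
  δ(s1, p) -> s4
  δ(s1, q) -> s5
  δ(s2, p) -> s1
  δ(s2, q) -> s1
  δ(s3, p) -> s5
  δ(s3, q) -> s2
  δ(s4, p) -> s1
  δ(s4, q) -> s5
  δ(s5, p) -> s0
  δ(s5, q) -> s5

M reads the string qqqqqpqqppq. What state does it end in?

s0 --q--> s0
s0 --q--> s0
s0 --q--> s0
s0 --q--> s0
s0 --q--> s0
s0 --p--> s2
s2 --q--> s1
s1 --q--> s5
s5 --p--> s0
s0 --p--> s2
s2 --q--> s1

s1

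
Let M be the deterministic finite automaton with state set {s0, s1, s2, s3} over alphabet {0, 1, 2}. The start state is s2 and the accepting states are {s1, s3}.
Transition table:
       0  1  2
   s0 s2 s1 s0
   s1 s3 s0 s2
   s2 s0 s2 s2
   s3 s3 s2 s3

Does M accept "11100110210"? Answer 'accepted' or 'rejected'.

accepted

s2 --1--> s2
s2 --1--> s2
s2 --1--> s2
s2 --0--> s0
s0 --0--> s2
s2 --1--> s2
s2 --1--> s2
s2 --0--> s0
s0 --2--> s0
s0 --1--> s1
s1 --0--> s3
End in state s3, which is an accepting state.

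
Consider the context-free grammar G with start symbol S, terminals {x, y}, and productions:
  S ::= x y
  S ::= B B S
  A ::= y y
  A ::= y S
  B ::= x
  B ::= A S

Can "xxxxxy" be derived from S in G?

S ⇒ BBS ⇒ xBS ⇒ xxS ⇒ xxBBS ⇒ xxxBS ⇒ xxxxS ⇒ xxxxxy

yes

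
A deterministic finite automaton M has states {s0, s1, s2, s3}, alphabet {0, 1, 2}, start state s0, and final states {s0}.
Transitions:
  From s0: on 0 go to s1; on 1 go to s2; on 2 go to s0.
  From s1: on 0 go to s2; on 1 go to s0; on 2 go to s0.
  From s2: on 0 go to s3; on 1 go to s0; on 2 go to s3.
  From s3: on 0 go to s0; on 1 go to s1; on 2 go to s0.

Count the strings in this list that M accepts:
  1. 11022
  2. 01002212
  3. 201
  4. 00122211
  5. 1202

4

11022: accepted
01002212: rejected
201: accepted
00122211: accepted
1202: accepted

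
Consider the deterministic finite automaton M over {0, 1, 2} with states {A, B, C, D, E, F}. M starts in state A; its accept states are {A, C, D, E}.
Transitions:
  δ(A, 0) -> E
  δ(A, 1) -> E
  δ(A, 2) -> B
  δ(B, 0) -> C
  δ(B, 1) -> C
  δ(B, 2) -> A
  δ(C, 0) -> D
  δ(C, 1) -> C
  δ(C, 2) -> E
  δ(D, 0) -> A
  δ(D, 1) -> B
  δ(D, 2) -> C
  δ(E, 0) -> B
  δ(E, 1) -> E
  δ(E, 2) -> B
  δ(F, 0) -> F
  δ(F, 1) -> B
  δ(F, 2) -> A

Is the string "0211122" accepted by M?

rejected

A --0--> E
E --2--> B
B --1--> C
C --1--> C
C --1--> C
C --2--> E
E --2--> B
End in state B, which is not an accepting state.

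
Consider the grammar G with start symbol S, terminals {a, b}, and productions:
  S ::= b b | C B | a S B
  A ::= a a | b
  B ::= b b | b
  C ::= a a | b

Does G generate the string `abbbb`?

S ⇒ aSB ⇒ abbB ⇒ abbbb

yes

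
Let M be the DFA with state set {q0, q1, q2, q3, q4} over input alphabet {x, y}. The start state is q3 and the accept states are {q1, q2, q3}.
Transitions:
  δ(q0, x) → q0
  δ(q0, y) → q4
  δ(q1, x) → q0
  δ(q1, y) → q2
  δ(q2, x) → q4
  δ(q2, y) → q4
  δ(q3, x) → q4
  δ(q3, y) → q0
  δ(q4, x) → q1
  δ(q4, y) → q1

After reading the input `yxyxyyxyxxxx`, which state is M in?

q3 --y--> q0
q0 --x--> q0
q0 --y--> q4
q4 --x--> q1
q1 --y--> q2
q2 --y--> q4
q4 --x--> q1
q1 --y--> q2
q2 --x--> q4
q4 --x--> q1
q1 --x--> q0
q0 --x--> q0

q0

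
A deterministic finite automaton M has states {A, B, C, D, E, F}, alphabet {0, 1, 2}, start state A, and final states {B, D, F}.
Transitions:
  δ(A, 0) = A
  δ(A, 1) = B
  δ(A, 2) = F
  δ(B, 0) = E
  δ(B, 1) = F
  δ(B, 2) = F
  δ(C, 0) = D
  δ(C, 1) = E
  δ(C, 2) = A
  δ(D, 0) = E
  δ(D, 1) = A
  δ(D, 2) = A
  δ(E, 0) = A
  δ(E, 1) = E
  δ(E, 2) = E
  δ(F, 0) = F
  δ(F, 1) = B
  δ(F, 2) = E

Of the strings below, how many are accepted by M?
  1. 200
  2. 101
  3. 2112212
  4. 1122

200: accepted
101: rejected
2112212: rejected
1122: rejected

1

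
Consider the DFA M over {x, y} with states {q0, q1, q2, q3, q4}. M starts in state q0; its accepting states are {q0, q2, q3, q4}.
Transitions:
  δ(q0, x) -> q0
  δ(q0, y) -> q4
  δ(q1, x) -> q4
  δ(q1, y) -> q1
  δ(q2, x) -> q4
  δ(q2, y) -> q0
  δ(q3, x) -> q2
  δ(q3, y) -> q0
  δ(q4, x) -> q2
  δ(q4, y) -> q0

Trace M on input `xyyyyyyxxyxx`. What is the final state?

q4

q0 --x--> q0
q0 --y--> q4
q4 --y--> q0
q0 --y--> q4
q4 --y--> q0
q0 --y--> q4
q4 --y--> q0
q0 --x--> q0
q0 --x--> q0
q0 --y--> q4
q4 --x--> q2
q2 --x--> q4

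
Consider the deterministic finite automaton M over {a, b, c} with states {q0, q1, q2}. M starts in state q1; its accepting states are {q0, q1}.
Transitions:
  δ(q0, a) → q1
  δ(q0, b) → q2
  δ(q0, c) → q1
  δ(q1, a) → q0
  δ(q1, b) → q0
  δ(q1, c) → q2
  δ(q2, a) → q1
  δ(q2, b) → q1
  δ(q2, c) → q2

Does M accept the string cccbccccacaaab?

q1 --c--> q2
q2 --c--> q2
q2 --c--> q2
q2 --b--> q1
q1 --c--> q2
q2 --c--> q2
q2 --c--> q2
q2 --c--> q2
q2 --a--> q1
q1 --c--> q2
q2 --a--> q1
q1 --a--> q0
q0 --a--> q1
q1 --b--> q0
End in state q0, which is an accepting state.

accepted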